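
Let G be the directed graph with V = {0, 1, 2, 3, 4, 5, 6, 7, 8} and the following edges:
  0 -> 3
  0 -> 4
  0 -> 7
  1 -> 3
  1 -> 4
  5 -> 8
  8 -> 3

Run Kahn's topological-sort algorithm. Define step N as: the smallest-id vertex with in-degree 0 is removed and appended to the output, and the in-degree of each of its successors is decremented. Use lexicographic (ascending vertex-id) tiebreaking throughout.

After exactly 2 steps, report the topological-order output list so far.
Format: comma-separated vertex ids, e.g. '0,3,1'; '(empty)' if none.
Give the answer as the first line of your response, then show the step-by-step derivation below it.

0,1

step 1: output 0; order=[0]; indeg=(0,0,0,2,1,0,0,0,1)
step 2: output 1; order=[0,1]; indeg=(0,0,0,1,0,0,0,0,1)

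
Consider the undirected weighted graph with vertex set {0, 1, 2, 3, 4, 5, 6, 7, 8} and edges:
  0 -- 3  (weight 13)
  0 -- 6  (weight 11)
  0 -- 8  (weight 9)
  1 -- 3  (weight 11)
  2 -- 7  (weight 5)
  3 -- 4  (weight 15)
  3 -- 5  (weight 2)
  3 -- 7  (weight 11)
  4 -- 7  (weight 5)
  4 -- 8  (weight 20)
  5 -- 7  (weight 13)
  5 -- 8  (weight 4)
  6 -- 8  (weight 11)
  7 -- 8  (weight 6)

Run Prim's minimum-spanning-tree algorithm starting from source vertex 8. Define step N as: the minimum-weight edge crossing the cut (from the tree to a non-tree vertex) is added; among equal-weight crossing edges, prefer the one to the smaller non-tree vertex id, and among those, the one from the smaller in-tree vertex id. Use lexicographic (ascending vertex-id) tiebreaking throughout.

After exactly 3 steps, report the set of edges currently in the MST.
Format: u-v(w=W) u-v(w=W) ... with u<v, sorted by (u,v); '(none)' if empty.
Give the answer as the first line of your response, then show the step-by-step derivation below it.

3-5(w=2) 5-8(w=4) 7-8(w=6)

step 1: add edge 5-8 (w=4); MST = {5-8(w=4)}
step 2: add edge 3-5 (w=2); MST = {3-5(w=2) 5-8(w=4)}
step 3: add edge 7-8 (w=6); MST = {3-5(w=2) 5-8(w=4) 7-8(w=6)}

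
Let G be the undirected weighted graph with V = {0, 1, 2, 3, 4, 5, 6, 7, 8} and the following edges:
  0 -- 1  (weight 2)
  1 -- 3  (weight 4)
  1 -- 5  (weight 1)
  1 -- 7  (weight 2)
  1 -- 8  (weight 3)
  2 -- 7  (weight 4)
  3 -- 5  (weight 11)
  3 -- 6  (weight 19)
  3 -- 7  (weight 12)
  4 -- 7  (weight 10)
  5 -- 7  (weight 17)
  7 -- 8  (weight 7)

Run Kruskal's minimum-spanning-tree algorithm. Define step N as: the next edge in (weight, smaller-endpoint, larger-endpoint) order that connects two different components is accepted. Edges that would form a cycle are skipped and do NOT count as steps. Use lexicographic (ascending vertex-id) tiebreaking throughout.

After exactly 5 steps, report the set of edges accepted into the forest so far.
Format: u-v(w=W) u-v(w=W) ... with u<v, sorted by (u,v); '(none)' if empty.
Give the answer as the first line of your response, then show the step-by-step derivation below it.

0-1(w=2) 1-3(w=4) 1-5(w=1) 1-7(w=2) 1-8(w=3)

step 1: add edge 1-5 (w=1); MST = {1-5(w=1)}
step 2: add edge 0-1 (w=2); MST = {0-1(w=2) 1-5(w=1)}
step 3: add edge 1-7 (w=2); MST = {0-1(w=2) 1-5(w=1) 1-7(w=2)}
step 4: add edge 1-8 (w=3); MST = {0-1(w=2) 1-5(w=1) 1-7(w=2) 1-8(w=3)}
step 5: add edge 1-3 (w=4); MST = {0-1(w=2) 1-3(w=4) 1-5(w=1) 1-7(w=2) 1-8(w=3)}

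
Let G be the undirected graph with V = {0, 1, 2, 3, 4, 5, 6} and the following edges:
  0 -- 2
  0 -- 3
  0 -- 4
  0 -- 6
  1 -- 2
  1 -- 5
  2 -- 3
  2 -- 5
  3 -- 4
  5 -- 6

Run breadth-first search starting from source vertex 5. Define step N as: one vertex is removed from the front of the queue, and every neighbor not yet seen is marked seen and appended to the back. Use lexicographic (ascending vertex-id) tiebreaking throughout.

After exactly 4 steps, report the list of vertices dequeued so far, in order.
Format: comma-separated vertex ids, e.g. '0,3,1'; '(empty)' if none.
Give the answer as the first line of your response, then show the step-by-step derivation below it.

5,1,2,6

step 1: dequeue 5; queue=[1,2,6]; order=5
step 2: dequeue 1; queue=[2,6]; order=5,1
step 3: dequeue 2; queue=[6,0,3]; order=5,1,2
step 4: dequeue 6; queue=[0,3]; order=5,1,2,6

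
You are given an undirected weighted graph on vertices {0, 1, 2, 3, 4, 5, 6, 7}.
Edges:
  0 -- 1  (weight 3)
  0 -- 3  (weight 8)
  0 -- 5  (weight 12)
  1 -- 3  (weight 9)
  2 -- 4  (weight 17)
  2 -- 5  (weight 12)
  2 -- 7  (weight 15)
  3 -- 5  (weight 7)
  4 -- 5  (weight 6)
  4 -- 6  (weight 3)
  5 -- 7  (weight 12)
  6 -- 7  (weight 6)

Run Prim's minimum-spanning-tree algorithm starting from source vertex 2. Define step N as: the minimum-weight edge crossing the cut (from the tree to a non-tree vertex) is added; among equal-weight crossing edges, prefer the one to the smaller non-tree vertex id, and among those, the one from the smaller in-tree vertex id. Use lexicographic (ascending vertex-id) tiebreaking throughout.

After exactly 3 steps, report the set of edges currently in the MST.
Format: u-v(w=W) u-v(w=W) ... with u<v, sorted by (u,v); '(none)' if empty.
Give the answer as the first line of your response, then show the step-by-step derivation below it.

2-5(w=12) 4-5(w=6) 4-6(w=3)

step 1: add edge 2-5 (w=12); MST = {2-5(w=12)}
step 2: add edge 4-5 (w=6); MST = {2-5(w=12) 4-5(w=6)}
step 3: add edge 4-6 (w=3); MST = {2-5(w=12) 4-5(w=6) 4-6(w=3)}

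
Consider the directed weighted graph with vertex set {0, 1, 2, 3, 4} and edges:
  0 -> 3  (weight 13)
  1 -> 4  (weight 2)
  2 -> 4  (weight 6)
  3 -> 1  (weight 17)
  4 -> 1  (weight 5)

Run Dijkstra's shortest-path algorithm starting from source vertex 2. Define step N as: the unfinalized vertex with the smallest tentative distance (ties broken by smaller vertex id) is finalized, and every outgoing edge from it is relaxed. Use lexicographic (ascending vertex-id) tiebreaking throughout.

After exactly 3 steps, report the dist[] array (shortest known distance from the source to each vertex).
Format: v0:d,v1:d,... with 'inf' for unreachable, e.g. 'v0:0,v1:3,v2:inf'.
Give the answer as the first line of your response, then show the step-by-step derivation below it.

v0:inf,v1:11,v2:0,v3:inf,v4:6

step 1: dist = v0:inf,v1:inf,v2:0,v3:inf,v4:6
step 2: dist = v0:inf,v1:11,v2:0,v3:inf,v4:6
step 3: dist = v0:inf,v1:11,v2:0,v3:inf,v4:6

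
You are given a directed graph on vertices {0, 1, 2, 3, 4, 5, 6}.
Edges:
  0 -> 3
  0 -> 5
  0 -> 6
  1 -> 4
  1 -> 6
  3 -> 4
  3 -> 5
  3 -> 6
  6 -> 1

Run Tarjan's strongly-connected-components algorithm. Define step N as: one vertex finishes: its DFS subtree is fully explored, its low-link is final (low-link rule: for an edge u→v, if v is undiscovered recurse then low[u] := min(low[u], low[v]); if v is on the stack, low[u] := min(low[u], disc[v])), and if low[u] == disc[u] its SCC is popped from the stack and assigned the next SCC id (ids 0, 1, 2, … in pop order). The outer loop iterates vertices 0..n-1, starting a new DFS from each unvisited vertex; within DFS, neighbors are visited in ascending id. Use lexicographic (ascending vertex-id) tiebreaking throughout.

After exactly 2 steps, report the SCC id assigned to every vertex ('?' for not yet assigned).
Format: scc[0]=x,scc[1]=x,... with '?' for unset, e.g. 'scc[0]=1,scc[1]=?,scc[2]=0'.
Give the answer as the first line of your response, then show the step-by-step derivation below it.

scc[0]=?,scc[1]=?,scc[2]=?,scc[3]=?,scc[4]=0,scc[5]=1,scc[6]=?

step 1: low=(low[0]=0,low[1]=?,low[2]=?,low[3]=1,low[4]=2,low[5]=?,low[6]=?); scc=(scc[0]=?,scc[1]=?,scc[2]=?,scc[3]=?,scc[4]=0,scc[5]=?,scc[6]=?)
step 2: low=(low[0]=0,low[1]=?,low[2]=?,low[3]=1,low[4]=2,low[5]=3,low[6]=?); scc=(scc[0]=?,scc[1]=?,scc[2]=?,scc[3]=?,scc[4]=0,scc[5]=1,scc[6]=?)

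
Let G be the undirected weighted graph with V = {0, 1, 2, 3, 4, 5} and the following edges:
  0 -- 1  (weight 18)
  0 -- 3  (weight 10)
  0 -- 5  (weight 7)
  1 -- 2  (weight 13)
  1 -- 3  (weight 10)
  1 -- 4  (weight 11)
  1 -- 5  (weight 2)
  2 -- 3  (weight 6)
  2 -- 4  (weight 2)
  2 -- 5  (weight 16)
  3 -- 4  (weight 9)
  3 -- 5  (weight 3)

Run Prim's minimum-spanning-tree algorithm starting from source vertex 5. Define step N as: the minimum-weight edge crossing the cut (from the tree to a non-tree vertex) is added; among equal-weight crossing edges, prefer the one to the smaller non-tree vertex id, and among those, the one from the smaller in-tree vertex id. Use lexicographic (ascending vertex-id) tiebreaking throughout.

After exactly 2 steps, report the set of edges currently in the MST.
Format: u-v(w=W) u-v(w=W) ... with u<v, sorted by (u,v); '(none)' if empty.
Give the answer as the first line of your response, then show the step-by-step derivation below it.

1-5(w=2) 3-5(w=3)

step 1: add edge 1-5 (w=2); MST = {1-5(w=2)}
step 2: add edge 3-5 (w=3); MST = {1-5(w=2) 3-5(w=3)}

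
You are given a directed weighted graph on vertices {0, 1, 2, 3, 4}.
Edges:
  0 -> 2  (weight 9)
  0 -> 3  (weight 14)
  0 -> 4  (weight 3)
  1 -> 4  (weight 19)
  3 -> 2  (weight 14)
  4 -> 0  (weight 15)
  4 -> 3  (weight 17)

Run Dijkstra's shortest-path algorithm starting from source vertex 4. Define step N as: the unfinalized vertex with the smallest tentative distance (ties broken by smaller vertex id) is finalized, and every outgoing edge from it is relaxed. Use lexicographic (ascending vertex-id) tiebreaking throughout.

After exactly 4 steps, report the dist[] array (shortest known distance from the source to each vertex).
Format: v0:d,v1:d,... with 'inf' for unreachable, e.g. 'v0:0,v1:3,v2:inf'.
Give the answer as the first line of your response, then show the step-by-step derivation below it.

v0:15,v1:inf,v2:24,v3:17,v4:0

step 1: dist = v0:15,v1:inf,v2:inf,v3:17,v4:0
step 2: dist = v0:15,v1:inf,v2:24,v3:17,v4:0
step 3: dist = v0:15,v1:inf,v2:24,v3:17,v4:0
step 4: dist = v0:15,v1:inf,v2:24,v3:17,v4:0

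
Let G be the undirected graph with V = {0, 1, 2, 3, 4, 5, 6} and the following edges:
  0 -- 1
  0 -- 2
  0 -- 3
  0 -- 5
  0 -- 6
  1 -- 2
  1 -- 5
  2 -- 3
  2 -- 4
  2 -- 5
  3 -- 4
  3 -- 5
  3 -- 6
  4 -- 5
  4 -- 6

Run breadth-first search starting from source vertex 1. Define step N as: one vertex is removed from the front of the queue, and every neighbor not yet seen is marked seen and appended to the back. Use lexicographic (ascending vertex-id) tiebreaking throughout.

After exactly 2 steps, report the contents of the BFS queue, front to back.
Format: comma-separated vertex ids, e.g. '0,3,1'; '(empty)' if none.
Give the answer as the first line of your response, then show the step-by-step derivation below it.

2,5,3,6

step 1: dequeue 1; queue=[0,2,5]; order=1
step 2: dequeue 0; queue=[2,5,3,6]; order=1,0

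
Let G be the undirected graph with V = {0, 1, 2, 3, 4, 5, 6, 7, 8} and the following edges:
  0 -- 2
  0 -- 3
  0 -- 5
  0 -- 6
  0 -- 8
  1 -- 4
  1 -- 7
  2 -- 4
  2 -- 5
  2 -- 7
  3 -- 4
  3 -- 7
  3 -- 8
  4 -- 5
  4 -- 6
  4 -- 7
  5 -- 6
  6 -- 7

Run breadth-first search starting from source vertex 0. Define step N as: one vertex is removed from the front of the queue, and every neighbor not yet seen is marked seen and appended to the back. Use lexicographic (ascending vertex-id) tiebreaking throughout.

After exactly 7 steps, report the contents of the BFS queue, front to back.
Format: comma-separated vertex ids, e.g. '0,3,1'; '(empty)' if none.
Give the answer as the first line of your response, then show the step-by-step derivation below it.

7,1

step 1: dequeue 0; queue=[2,3,5,6,8]; order=0
step 2: dequeue 2; queue=[3,5,6,8,4,7]; order=0,2
step 3: dequeue 3; queue=[5,6,8,4,7]; order=0,2,3
step 4: dequeue 5; queue=[6,8,4,7]; order=0,2,3,5
step 5: dequeue 6; queue=[8,4,7]; order=0,2,3,5,6
step 6: dequeue 8; queue=[4,7]; order=0,2,3,5,6,8
step 7: dequeue 4; queue=[7,1]; order=0,2,3,5,6,8,4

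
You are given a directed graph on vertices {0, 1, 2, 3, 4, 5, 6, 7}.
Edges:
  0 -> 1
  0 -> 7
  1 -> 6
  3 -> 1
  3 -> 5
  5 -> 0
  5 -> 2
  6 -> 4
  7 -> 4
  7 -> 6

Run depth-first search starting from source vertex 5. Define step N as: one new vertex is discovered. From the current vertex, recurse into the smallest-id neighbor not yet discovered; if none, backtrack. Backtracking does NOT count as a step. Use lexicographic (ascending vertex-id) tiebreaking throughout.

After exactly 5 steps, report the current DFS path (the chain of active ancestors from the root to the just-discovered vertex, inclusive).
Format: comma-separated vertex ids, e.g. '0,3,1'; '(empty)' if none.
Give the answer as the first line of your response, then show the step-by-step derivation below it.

5,0,1,6,4

step 1: discover 5; path=5; order=5
step 2: discover 0; path=5>0; order=5,0
step 3: discover 1; path=5>0>1; order=5,0,1
step 4: discover 6; path=5>0>1>6; order=5,0,1,6
step 5: discover 4; path=5>0>1>6>4; order=5,0,1,6,4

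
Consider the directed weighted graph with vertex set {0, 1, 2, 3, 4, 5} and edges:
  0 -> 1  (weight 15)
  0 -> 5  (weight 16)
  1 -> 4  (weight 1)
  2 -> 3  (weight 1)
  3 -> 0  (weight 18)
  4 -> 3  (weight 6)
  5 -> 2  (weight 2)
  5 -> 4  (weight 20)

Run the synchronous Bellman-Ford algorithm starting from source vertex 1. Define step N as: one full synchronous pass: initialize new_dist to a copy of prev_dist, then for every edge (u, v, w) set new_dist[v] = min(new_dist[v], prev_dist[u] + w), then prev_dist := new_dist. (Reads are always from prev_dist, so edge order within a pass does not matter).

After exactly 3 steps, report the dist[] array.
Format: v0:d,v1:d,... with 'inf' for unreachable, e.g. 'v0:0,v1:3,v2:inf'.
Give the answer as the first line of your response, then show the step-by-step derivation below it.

v0:25,v1:0,v2:inf,v3:7,v4:1,v5:inf

step 1: dist = v0:inf,v1:0,v2:inf,v3:inf,v4:1,v5:inf
step 2: dist = v0:inf,v1:0,v2:inf,v3:7,v4:1,v5:inf
step 3: dist = v0:25,v1:0,v2:inf,v3:7,v4:1,v5:inf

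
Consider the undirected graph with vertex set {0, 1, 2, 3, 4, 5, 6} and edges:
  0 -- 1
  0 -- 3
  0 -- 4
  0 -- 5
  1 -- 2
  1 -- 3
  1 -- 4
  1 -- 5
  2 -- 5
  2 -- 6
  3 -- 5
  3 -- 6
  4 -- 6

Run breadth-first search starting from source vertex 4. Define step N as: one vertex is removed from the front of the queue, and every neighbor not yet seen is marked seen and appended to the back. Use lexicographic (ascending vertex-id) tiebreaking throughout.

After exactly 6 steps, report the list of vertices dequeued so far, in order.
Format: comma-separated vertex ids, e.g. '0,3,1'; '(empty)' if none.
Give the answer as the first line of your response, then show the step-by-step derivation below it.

4,0,1,6,3,5

step 1: dequeue 4; queue=[0,1,6]; order=4
step 2: dequeue 0; queue=[1,6,3,5]; order=4,0
step 3: dequeue 1; queue=[6,3,5,2]; order=4,0,1
step 4: dequeue 6; queue=[3,5,2]; order=4,0,1,6
step 5: dequeue 3; queue=[5,2]; order=4,0,1,6,3
step 6: dequeue 5; queue=[2]; order=4,0,1,6,3,5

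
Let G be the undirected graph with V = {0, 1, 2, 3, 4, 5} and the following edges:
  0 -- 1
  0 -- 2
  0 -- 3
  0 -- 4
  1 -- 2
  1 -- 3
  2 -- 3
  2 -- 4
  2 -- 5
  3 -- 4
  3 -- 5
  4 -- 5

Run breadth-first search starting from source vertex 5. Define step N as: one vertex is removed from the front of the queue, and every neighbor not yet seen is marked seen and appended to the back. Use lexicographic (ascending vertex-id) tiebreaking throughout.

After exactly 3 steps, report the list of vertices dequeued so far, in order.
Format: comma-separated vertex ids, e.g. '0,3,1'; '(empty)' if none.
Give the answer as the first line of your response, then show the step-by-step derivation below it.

5,2,3

step 1: dequeue 5; queue=[2,3,4]; order=5
step 2: dequeue 2; queue=[3,4,0,1]; order=5,2
step 3: dequeue 3; queue=[4,0,1]; order=5,2,3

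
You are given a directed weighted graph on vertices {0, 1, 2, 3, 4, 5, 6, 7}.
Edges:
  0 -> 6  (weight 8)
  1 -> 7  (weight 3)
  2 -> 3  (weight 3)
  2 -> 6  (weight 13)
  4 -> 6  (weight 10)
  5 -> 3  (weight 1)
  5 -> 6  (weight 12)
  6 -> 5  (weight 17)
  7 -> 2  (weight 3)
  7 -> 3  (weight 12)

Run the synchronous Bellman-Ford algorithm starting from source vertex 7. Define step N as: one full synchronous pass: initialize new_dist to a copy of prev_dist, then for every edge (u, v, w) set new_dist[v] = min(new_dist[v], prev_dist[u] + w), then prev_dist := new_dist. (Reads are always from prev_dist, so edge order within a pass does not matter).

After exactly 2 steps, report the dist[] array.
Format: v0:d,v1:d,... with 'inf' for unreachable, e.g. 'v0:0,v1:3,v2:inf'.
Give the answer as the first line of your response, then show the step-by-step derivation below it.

v0:inf,v1:inf,v2:3,v3:6,v4:inf,v5:inf,v6:16,v7:0

step 1: dist = v0:inf,v1:inf,v2:3,v3:12,v4:inf,v5:inf,v6:inf,v7:0
step 2: dist = v0:inf,v1:inf,v2:3,v3:6,v4:inf,v5:inf,v6:16,v7:0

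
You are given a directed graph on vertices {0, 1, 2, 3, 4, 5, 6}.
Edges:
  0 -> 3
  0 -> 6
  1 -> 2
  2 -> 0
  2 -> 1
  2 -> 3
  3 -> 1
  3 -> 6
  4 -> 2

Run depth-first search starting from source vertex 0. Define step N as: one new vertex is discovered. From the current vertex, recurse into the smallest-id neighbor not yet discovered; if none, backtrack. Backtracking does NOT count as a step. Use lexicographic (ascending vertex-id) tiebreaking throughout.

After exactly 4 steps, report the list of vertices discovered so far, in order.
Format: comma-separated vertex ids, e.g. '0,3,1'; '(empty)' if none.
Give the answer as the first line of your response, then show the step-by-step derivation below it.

0,3,1,2

step 1: discover 0; path=0; order=0
step 2: discover 3; path=0>3; order=0,3
step 3: discover 1; path=0>3>1; order=0,3,1
step 4: discover 2; path=0>3>1>2; order=0,3,1,2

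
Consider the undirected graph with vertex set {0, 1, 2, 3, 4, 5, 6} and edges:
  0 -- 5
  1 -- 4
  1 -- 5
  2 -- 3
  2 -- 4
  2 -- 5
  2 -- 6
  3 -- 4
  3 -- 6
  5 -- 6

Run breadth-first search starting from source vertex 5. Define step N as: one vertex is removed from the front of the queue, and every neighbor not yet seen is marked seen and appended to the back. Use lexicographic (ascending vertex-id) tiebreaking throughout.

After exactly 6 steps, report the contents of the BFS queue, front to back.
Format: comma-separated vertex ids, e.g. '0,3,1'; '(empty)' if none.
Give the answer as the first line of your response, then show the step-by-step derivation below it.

3

step 1: dequeue 5; queue=[0,1,2,6]; order=5
step 2: dequeue 0; queue=[1,2,6]; order=5,0
step 3: dequeue 1; queue=[2,6,4]; order=5,0,1
step 4: dequeue 2; queue=[6,4,3]; order=5,0,1,2
step 5: dequeue 6; queue=[4,3]; order=5,0,1,2,6
step 6: dequeue 4; queue=[3]; order=5,0,1,2,6,4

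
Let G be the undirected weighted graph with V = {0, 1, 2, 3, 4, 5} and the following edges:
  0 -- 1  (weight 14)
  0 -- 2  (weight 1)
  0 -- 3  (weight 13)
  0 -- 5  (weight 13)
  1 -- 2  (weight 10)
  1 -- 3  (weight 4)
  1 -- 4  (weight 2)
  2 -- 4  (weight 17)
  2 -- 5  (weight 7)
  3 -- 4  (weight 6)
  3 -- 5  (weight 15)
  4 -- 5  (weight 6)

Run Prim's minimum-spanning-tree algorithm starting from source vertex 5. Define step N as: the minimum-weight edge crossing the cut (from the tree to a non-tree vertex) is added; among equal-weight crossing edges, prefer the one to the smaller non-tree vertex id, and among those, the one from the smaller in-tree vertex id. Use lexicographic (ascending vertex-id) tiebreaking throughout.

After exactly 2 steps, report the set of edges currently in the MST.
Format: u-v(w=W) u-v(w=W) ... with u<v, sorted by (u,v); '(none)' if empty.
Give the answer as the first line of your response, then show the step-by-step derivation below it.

1-4(w=2) 4-5(w=6)

step 1: add edge 4-5 (w=6); MST = {4-5(w=6)}
step 2: add edge 1-4 (w=2); MST = {1-4(w=2) 4-5(w=6)}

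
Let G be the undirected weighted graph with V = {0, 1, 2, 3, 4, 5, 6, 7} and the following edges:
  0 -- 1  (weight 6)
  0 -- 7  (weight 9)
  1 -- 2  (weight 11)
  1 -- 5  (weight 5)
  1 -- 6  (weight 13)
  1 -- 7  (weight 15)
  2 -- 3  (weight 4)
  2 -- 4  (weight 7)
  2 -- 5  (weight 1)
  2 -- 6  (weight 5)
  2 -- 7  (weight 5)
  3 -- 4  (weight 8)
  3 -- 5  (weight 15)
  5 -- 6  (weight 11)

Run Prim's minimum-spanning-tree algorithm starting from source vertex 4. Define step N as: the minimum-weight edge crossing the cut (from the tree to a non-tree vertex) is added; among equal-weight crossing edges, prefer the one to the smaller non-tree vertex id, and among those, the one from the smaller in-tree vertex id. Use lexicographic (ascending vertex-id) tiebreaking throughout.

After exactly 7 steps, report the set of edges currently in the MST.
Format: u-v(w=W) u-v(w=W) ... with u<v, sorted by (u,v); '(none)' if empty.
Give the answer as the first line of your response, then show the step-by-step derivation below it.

0-1(w=6) 1-5(w=5) 2-3(w=4) 2-4(w=7) 2-5(w=1) 2-6(w=5) 2-7(w=5)

step 1: add edge 2-4 (w=7); MST = {2-4(w=7)}
step 2: add edge 2-5 (w=1); MST = {2-4(w=7) 2-5(w=1)}
step 3: add edge 2-3 (w=4); MST = {2-3(w=4) 2-4(w=7) 2-5(w=1)}
step 4: add edge 1-5 (w=5); MST = {1-5(w=5) 2-3(w=4) 2-4(w=7) 2-5(w=1)}
step 5: add edge 2-6 (w=5); MST = {1-5(w=5) 2-3(w=4) 2-4(w=7) 2-5(w=1) 2-6(w=5)}
step 6: add edge 2-7 (w=5); MST = {1-5(w=5) 2-3(w=4) 2-4(w=7) 2-5(w=1) 2-6(w=5) 2-7(w=5)}
step 7: add edge 0-1 (w=6); MST = {0-1(w=6) 1-5(w=5) 2-3(w=4) 2-4(w=7) 2-5(w=1) 2-6(w=5) 2-7(w=5)}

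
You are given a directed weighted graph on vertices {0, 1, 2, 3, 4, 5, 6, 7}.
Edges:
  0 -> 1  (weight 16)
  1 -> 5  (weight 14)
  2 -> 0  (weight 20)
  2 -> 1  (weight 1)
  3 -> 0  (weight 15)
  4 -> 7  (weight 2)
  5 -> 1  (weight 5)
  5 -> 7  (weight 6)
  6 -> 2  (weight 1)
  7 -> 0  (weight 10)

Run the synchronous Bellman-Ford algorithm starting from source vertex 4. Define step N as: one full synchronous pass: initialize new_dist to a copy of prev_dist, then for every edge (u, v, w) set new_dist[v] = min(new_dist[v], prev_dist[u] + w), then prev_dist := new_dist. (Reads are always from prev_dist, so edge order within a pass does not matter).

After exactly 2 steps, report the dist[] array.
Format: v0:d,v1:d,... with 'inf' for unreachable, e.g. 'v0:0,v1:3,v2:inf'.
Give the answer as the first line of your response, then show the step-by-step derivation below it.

v0:12,v1:inf,v2:inf,v3:inf,v4:0,v5:inf,v6:inf,v7:2

step 1: dist = v0:inf,v1:inf,v2:inf,v3:inf,v4:0,v5:inf,v6:inf,v7:2
step 2: dist = v0:12,v1:inf,v2:inf,v3:inf,v4:0,v5:inf,v6:inf,v7:2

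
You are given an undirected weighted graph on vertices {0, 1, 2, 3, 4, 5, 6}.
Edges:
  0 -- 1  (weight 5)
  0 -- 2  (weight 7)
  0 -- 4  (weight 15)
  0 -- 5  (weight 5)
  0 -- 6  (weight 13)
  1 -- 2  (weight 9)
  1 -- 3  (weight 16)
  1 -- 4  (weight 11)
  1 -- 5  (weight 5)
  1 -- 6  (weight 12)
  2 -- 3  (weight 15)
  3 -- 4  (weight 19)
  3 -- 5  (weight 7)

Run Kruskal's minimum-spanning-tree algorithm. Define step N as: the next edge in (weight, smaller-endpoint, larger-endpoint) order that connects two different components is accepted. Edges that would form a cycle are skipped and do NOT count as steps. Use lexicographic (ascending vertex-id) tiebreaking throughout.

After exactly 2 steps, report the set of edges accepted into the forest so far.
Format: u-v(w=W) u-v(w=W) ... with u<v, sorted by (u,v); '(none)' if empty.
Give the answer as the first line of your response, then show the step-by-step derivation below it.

0-1(w=5) 0-5(w=5)

step 1: add edge 0-1 (w=5); MST = {0-1(w=5)}
step 2: add edge 0-5 (w=5); MST = {0-1(w=5) 0-5(w=5)}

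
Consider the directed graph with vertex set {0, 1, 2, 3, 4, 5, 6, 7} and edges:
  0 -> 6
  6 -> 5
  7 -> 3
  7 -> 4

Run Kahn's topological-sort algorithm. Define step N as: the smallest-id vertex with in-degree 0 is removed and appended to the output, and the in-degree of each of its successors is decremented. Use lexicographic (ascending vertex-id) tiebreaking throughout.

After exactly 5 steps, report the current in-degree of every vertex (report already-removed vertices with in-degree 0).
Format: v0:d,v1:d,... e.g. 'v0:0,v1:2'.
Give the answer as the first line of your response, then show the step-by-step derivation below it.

v0:0,v1:0,v2:0,v3:1,v4:1,v5:0,v6:0,v7:0

step 1: output 0; order=[0]; indeg=(0,0,0,1,1,1,0,0)
step 2: output 1; order=[0,1]; indeg=(0,0,0,1,1,1,0,0)
step 3: output 2; order=[0,1,2]; indeg=(0,0,0,1,1,1,0,0)
step 4: output 6; order=[0,1,2,6]; indeg=(0,0,0,1,1,0,0,0)
step 5: output 5; order=[0,1,2,6,5]; indeg=(0,0,0,1,1,0,0,0)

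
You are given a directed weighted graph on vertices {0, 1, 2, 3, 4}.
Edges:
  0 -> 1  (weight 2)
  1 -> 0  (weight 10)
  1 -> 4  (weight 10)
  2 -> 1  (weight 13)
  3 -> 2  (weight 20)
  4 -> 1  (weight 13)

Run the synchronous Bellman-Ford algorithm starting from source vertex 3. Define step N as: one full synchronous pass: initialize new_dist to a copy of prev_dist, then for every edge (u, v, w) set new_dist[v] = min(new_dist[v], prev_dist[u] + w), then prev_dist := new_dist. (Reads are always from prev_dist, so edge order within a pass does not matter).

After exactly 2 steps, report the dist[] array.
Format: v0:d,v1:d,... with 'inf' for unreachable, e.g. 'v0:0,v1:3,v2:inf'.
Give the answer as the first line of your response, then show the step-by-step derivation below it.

v0:inf,v1:33,v2:20,v3:0,v4:inf

step 1: dist = v0:inf,v1:inf,v2:20,v3:0,v4:inf
step 2: dist = v0:inf,v1:33,v2:20,v3:0,v4:inf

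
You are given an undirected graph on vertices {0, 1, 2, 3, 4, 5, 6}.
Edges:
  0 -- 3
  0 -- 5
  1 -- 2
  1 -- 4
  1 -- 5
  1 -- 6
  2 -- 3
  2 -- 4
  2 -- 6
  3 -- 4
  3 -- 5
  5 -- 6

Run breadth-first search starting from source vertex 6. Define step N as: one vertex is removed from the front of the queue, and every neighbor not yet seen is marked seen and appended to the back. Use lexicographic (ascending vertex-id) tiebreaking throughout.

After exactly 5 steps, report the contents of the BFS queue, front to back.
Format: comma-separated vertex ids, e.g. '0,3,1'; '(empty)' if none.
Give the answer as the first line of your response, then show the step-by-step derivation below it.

3,0

step 1: dequeue 6; queue=[1,2,5]; order=6
step 2: dequeue 1; queue=[2,5,4]; order=6,1
step 3: dequeue 2; queue=[5,4,3]; order=6,1,2
step 4: dequeue 5; queue=[4,3,0]; order=6,1,2,5
step 5: dequeue 4; queue=[3,0]; order=6,1,2,5,4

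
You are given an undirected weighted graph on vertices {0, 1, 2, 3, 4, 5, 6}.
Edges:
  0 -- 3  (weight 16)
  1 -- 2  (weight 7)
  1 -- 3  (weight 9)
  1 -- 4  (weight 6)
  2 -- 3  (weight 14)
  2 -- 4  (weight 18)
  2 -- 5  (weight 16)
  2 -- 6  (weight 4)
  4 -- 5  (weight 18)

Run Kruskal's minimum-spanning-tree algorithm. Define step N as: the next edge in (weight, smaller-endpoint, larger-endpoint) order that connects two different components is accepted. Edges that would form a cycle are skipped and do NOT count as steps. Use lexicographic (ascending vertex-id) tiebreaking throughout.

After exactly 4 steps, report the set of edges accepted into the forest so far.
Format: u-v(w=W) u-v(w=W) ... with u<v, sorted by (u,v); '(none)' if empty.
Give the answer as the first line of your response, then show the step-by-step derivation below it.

1-2(w=7) 1-3(w=9) 1-4(w=6) 2-6(w=4)

step 1: add edge 2-6 (w=4); MST = {2-6(w=4)}
step 2: add edge 1-4 (w=6); MST = {1-4(w=6) 2-6(w=4)}
step 3: add edge 1-2 (w=7); MST = {1-2(w=7) 1-4(w=6) 2-6(w=4)}
step 4: add edge 1-3 (w=9); MST = {1-2(w=7) 1-3(w=9) 1-4(w=6) 2-6(w=4)}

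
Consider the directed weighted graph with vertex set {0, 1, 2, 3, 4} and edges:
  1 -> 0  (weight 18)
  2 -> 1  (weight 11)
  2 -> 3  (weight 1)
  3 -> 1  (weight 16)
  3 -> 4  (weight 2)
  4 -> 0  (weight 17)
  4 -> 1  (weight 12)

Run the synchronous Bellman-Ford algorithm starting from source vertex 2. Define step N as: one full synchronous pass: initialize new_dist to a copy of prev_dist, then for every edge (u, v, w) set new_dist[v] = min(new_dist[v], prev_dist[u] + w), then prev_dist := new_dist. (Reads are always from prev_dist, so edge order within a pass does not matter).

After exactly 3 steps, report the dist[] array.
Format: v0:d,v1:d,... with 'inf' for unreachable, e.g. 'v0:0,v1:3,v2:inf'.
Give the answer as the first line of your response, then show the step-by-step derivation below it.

v0:20,v1:11,v2:0,v3:1,v4:3

step 1: dist = v0:inf,v1:11,v2:0,v3:1,v4:inf
step 2: dist = v0:29,v1:11,v2:0,v3:1,v4:3
step 3: dist = v0:20,v1:11,v2:0,v3:1,v4:3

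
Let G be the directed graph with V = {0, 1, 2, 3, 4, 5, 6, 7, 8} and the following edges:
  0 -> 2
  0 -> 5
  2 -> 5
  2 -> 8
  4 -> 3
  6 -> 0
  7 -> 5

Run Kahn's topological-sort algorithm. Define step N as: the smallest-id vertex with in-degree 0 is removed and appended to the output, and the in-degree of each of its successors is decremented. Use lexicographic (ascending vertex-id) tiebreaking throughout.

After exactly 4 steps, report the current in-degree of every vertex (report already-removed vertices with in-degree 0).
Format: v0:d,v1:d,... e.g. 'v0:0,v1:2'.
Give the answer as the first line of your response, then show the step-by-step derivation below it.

v0:0,v1:0,v2:1,v3:0,v4:0,v5:3,v6:0,v7:0,v8:1

step 1: output 1; order=[1]; indeg=(1,0,1,1,0,3,0,0,1)
step 2: output 4; order=[1,4]; indeg=(1,0,1,0,0,3,0,0,1)
step 3: output 3; order=[1,4,3]; indeg=(1,0,1,0,0,3,0,0,1)
step 4: output 6; order=[1,4,3,6]; indeg=(0,0,1,0,0,3,0,0,1)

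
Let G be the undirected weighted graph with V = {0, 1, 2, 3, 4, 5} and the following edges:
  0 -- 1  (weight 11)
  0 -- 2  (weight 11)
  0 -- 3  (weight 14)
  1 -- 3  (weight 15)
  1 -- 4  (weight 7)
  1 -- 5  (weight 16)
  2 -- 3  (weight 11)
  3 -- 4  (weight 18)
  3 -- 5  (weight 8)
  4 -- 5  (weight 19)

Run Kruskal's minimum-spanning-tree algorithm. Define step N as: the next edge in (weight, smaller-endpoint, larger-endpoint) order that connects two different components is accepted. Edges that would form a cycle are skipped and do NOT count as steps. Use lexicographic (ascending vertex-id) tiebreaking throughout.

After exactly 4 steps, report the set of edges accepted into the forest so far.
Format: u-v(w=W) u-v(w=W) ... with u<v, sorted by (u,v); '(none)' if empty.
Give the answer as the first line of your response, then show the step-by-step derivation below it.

0-1(w=11) 0-2(w=11) 1-4(w=7) 3-5(w=8)

step 1: add edge 1-4 (w=7); MST = {1-4(w=7)}
step 2: add edge 3-5 (w=8); MST = {1-4(w=7) 3-5(w=8)}
step 3: add edge 0-1 (w=11); MST = {0-1(w=11) 1-4(w=7) 3-5(w=8)}
step 4: add edge 0-2 (w=11); MST = {0-1(w=11) 0-2(w=11) 1-4(w=7) 3-5(w=8)}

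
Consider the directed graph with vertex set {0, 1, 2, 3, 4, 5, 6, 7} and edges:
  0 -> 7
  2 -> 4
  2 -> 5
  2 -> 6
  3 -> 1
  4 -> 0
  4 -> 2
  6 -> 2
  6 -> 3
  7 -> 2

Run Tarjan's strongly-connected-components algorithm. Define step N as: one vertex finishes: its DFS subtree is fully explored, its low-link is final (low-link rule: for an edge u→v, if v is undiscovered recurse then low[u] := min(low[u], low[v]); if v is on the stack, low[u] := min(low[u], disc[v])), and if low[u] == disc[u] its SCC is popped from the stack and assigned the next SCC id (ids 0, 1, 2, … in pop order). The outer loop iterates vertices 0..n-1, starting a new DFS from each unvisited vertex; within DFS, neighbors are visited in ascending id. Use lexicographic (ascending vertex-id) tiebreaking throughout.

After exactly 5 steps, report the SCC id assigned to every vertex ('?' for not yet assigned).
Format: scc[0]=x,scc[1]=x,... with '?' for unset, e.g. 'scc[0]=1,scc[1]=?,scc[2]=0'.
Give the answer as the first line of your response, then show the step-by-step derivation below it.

scc[0]=?,scc[1]=1,scc[2]=?,scc[3]=2,scc[4]=?,scc[5]=0,scc[6]=?,scc[7]=?

step 1: low=(low[0]=0,low[1]=?,low[2]=2,low[3]=?,low[4]=0,low[5]=?,low[6]=?,low[7]=1); scc=(scc[0]=?,scc[1]=?,scc[2]=?,scc[3]=?,scc[4]=?,scc[5]=?,scc[6]=?,scc[7]=?)
step 2: low=(low[0]=0,low[1]=?,low[2]=0,low[3]=?,low[4]=0,low[5]=4,low[6]=?,low[7]=1); scc=(scc[0]=?,scc[1]=?,scc[2]=?,scc[3]=?,scc[4]=?,scc[5]=0,scc[6]=?,scc[7]=?)
step 3: low=(low[0]=0,low[1]=7,low[2]=0,low[3]=6,low[4]=0,low[5]=4,low[6]=2,low[7]=1); scc=(scc[0]=?,scc[1]=1,scc[2]=?,scc[3]=?,scc[4]=?,scc[5]=0,scc[6]=?,scc[7]=?)
step 4: low=(low[0]=0,low[1]=7,low[2]=0,low[3]=6,low[4]=0,low[5]=4,low[6]=2,low[7]=1); scc=(scc[0]=?,scc[1]=1,scc[2]=?,scc[3]=2,scc[4]=?,scc[5]=0,scc[6]=?,scc[7]=?)
step 5: low=(low[0]=0,low[1]=7,low[2]=0,low[3]=6,low[4]=0,low[5]=4,low[6]=2,low[7]=1); scc=(scc[0]=?,scc[1]=1,scc[2]=?,scc[3]=2,scc[4]=?,scc[5]=0,scc[6]=?,scc[7]=?)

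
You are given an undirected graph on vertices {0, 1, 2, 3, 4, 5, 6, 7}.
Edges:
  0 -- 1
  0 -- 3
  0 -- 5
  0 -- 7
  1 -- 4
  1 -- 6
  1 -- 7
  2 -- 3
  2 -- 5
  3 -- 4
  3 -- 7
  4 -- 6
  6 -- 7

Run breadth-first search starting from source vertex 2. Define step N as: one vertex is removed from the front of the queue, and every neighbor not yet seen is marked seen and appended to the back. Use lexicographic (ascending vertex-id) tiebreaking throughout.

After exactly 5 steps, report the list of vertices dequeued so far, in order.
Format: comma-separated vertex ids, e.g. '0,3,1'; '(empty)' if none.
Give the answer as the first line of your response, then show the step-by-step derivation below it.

2,3,5,0,4

step 1: dequeue 2; queue=[3,5]; order=2
step 2: dequeue 3; queue=[5,0,4,7]; order=2,3
step 3: dequeue 5; queue=[0,4,7]; order=2,3,5
step 4: dequeue 0; queue=[4,7,1]; order=2,3,5,0
step 5: dequeue 4; queue=[7,1,6]; order=2,3,5,0,4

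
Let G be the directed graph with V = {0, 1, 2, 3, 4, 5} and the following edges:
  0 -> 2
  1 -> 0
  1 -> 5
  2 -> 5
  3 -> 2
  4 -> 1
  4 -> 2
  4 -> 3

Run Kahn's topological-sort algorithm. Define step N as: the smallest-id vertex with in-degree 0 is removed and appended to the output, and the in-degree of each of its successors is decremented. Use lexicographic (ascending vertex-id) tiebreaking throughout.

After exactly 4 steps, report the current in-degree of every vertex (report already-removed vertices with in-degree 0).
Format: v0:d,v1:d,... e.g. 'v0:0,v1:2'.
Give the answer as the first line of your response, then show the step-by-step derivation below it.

v0:0,v1:0,v2:0,v3:0,v4:0,v5:1

step 1: output 4; order=[4]; indeg=(1,0,2,0,0,2)
step 2: output 1; order=[4,1]; indeg=(0,0,2,0,0,1)
step 3: output 0; order=[4,1,0]; indeg=(0,0,1,0,0,1)
step 4: output 3; order=[4,1,0,3]; indeg=(0,0,0,0,0,1)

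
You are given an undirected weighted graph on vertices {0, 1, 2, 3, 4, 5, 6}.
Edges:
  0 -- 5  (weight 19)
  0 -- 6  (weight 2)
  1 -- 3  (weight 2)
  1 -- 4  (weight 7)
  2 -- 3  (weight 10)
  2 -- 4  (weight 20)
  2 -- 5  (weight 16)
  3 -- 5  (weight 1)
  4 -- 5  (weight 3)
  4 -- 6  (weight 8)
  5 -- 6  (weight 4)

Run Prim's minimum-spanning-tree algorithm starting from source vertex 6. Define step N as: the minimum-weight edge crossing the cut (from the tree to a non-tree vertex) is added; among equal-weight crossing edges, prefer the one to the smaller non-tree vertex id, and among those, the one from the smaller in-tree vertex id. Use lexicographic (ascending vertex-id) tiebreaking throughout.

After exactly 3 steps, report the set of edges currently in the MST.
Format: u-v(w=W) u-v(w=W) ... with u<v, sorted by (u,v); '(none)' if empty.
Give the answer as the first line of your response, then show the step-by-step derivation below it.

0-6(w=2) 3-5(w=1) 5-6(w=4)

step 1: add edge 0-6 (w=2); MST = {0-6(w=2)}
step 2: add edge 5-6 (w=4); MST = {0-6(w=2) 5-6(w=4)}
step 3: add edge 3-5 (w=1); MST = {0-6(w=2) 3-5(w=1) 5-6(w=4)}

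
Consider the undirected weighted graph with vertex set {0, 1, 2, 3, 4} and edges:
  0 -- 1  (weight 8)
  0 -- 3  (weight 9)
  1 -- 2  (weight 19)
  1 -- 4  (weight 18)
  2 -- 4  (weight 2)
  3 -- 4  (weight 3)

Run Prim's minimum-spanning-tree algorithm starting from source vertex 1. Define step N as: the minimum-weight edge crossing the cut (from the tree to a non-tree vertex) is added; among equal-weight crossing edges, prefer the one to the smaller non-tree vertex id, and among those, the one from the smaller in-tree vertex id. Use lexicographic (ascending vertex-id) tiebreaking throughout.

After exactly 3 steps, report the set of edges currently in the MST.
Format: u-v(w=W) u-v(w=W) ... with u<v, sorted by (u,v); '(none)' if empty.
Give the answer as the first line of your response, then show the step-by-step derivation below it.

0-1(w=8) 0-3(w=9) 3-4(w=3)

step 1: add edge 0-1 (w=8); MST = {0-1(w=8)}
step 2: add edge 0-3 (w=9); MST = {0-1(w=8) 0-3(w=9)}
step 3: add edge 3-4 (w=3); MST = {0-1(w=8) 0-3(w=9) 3-4(w=3)}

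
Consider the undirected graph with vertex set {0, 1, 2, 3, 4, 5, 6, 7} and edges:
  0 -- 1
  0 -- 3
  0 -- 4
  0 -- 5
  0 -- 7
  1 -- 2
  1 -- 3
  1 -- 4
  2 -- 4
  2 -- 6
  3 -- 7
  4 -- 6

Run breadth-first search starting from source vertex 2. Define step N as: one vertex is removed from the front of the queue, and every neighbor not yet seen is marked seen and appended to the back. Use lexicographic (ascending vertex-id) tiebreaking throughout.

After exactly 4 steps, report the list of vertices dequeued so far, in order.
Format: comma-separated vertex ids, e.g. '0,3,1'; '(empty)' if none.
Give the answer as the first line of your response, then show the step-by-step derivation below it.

2,1,4,6

step 1: dequeue 2; queue=[1,4,6]; order=2
step 2: dequeue 1; queue=[4,6,0,3]; order=2,1
step 3: dequeue 4; queue=[6,0,3]; order=2,1,4
step 4: dequeue 6; queue=[0,3]; order=2,1,4,6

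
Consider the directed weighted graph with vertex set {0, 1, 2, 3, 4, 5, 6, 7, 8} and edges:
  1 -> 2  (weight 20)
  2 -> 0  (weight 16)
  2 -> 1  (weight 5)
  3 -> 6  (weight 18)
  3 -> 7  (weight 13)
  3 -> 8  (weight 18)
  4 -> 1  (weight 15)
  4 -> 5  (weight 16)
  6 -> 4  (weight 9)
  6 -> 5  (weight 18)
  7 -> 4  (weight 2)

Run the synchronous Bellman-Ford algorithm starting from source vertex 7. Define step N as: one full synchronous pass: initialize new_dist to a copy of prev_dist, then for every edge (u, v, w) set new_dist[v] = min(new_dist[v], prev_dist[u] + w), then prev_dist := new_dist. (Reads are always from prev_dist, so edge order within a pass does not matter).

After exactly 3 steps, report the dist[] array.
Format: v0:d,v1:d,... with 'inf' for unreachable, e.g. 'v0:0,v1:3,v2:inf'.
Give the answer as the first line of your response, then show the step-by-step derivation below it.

v0:inf,v1:17,v2:37,v3:inf,v4:2,v5:18,v6:inf,v7:0,v8:inf

step 1: dist = v0:inf,v1:inf,v2:inf,v3:inf,v4:2,v5:inf,v6:inf,v7:0,v8:inf
step 2: dist = v0:inf,v1:17,v2:inf,v3:inf,v4:2,v5:18,v6:inf,v7:0,v8:inf
step 3: dist = v0:inf,v1:17,v2:37,v3:inf,v4:2,v5:18,v6:inf,v7:0,v8:inf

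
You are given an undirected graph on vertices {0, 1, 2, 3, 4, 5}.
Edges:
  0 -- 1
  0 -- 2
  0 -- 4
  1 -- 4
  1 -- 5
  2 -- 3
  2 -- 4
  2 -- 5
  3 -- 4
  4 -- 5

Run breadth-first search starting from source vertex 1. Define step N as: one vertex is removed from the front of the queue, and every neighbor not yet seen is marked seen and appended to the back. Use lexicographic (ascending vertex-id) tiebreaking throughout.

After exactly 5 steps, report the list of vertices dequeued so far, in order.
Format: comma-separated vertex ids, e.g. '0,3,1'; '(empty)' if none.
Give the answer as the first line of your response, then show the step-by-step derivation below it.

1,0,4,5,2

step 1: dequeue 1; queue=[0,4,5]; order=1
step 2: dequeue 0; queue=[4,5,2]; order=1,0
step 3: dequeue 4; queue=[5,2,3]; order=1,0,4
step 4: dequeue 5; queue=[2,3]; order=1,0,4,5
step 5: dequeue 2; queue=[3]; order=1,0,4,5,2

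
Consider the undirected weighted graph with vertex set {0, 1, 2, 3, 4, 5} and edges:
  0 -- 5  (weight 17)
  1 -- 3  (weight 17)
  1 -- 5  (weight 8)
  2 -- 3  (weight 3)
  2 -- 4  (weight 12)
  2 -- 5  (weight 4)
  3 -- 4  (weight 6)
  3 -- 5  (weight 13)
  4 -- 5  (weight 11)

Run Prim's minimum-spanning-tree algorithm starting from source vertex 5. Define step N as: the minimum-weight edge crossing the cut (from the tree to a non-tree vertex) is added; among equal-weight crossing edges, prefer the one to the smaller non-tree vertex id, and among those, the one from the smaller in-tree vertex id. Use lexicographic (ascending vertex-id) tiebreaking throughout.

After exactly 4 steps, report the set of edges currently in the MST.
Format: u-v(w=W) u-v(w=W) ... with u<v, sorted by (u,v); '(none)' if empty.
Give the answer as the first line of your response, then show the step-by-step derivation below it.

1-5(w=8) 2-3(w=3) 2-5(w=4) 3-4(w=6)

step 1: add edge 2-5 (w=4); MST = {2-5(w=4)}
step 2: add edge 2-3 (w=3); MST = {2-3(w=3) 2-5(w=4)}
step 3: add edge 3-4 (w=6); MST = {2-3(w=3) 2-5(w=4) 3-4(w=6)}
step 4: add edge 1-5 (w=8); MST = {1-5(w=8) 2-3(w=3) 2-5(w=4) 3-4(w=6)}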